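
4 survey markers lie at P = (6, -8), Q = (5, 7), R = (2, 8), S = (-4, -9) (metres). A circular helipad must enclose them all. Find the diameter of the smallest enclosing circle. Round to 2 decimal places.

18.36

The minimum enclosing circle of a finite set is fixed by two of the points (as a diameter) or three (as a circumcircle).
The farthest pair is Q–S with squared distance 337. The circle on this segment as diameter has centre (0.5, -1) and r² = 337/4 = 84.25.
Check P: distance² to centre = 79.25 ≤ 84.25, so it lies inside.
All remaining points lie in this disk, and no smaller disk contains both endpoints, so this is the minimum enclosing circle.
Diameter = 2r = 2√(84.25) ≈ 18.36.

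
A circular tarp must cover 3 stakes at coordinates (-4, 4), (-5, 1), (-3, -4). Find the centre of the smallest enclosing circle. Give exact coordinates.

Call the three points A, B, C in the order given.
Side lengths²: AB² = 10, AC² = 65, BC² = 29.
Since AC² = 65 ≥ 29 + 10 = 39, the angle opposite AC is not acute, so the smallest enclosing circle has AC as diameter.
Centre = midpoint of AC = (-3.5, 0), r² = 65/4 = 16.25.
Centre = (-3.5, 0).

(-3.5, 0)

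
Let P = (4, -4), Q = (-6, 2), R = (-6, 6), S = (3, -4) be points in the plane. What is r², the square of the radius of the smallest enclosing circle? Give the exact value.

A smallest enclosing disk is always determined by at most three of the input points on its boundary.
The farthest pair is P–R with squared distance 200. The circle on this segment as diameter has centre (-1, 1) and r² = 200/4 = 50.
Check Q: distance² to centre = 26 ≤ 50, so it lies inside.
All remaining points lie in this disk, and no smaller disk contains both endpoints, so this is the minimum enclosing circle.

50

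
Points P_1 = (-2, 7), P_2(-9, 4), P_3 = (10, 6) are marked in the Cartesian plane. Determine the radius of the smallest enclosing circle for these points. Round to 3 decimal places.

Side lengths²: P_1P_2² = 58, P_1P_3² = 145, P_2P_3² = 365.
Since P_2P_3² = 365 ≥ 145 + 58 = 203, the angle opposite P_2P_3 is not acute, so the smallest enclosing circle has P_2P_3 as diameter.
Centre = midpoint of P_2P_3 = (0.5, 5), r² = 365/4 = 91.25.
r = √(91.25) ≈ 9.552.

9.552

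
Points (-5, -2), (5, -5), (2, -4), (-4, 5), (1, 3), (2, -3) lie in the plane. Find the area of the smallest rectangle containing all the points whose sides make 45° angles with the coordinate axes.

In coordinates u = x + y, v = x − y the rectangle is axis-aligned; the map (x,y)→(u,v) scales areas by 2.
u-values: -7, 0, -2, 1, 4, -1; range = 4 − (-7) = 11.
v-values: -3, 10, 6, -9, -2, 5; range = 10 − (-9) = 19.
Area = (11 × 19) / 2 = 104.5.

104.5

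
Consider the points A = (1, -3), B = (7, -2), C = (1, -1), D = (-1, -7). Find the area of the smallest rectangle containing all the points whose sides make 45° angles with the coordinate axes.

In coordinates u = x + y, v = x − y the rectangle is axis-aligned; the map (x,y)→(u,v) scales areas by 2.
u-values: -2, 5, 0, -8; range = 5 − (-8) = 13.
v-values: 4, 9, 2, 6; range = 9 − 2 = 7.
Area = (13 × 7) / 2 = 45.5.

45.5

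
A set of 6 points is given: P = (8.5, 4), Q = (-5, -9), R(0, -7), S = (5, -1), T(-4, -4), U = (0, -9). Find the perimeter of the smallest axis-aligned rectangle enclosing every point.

53

Width = max x − min x = 8.5 − (-5) = 13.5.
Height = max y − min y = 4 − (-9) = 13.
Perimeter = 2(13.5 + 13) = 53.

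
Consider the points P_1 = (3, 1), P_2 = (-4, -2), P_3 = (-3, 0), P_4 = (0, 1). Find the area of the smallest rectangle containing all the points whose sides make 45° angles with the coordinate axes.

25

In coordinates u = x + y, v = x − y the rectangle is axis-aligned; the map (x,y)→(u,v) scales areas by 2.
u-values: 4, -6, -3, 1; range = 4 − (-6) = 10.
v-values: 2, -2, -3, -1; range = 2 − (-3) = 5.
Area = (10 × 5) / 2 = 25.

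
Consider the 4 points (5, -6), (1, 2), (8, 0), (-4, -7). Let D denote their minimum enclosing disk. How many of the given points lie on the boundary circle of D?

The farthest pair is (8, 0)–(-4, -7) with squared distance 193. The circle on this segment as diameter has centre (2, -3.5) and r² = 193/4 = 48.25.
Check (5, -6): distance² to centre = 15.25 ≤ 48.25, so it lies inside.
All remaining points lie in this disk, and no smaller disk contains both endpoints, so this is the minimum enclosing circle.
The points at distance exactly r from the centre are (8, 0), (-4, -7) — 2 points.

2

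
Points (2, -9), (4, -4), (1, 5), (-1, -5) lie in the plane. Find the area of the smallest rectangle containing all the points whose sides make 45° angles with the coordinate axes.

In coordinates u = x + y, v = x − y the rectangle is axis-aligned; the map (x,y)→(u,v) scales areas by 2.
u-values: -7, 0, 6, -6; range = 6 − (-7) = 13.
v-values: 11, 8, -4, 4; range = 11 − (-4) = 15.
Area = (13 × 15) / 2 = 97.5.

97.5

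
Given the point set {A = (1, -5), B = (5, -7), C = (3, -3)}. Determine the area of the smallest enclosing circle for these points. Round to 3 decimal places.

17.453

Side lengths²: AB² = 20, AC² = 8, BC² = 20.
Since BC² = 20 < 20 + 8 = 28, the triangle is acute, so the smallest enclosing circle is the circumcircle.
Circumcentre = (10/3, -16/3), r² = 50/9.
Area = π·r² = π·50/9 ≈ 17.453.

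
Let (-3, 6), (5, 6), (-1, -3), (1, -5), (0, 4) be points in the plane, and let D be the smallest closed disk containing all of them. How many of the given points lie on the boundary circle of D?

3

By Welzl's lemma the MEC is supported by two points (diametrically opposite) or three points (on a circumcircle).
The minimum enclosing circle is determined by three boundary points: (-3, 6), (5, 6), (1, -5).
Their circumcentre is (1, 27/22) with r² = 18769/484.
The farthest remaining point (-1, -3) is at distance² 10585/484 ≤ 18769/484.
The points at distance exactly r from the centre are (-3, 6), (5, 6), (1, -5) — 3 points.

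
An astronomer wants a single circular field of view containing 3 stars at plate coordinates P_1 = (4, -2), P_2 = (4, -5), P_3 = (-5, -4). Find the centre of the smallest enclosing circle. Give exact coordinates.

Side lengths²: P_1P_2² = 9, P_1P_3² = 85, P_2P_3² = 82.
Since P_1P_3² = 85 < 82 + 9 = 91, the triangle is acute, so the smallest enclosing circle is the circumcircle.
Circumcentre = (-7/18, -3.5), r² = 3485/162.
Centre = (-7/18, -3.5).

(-7/18, -3.5)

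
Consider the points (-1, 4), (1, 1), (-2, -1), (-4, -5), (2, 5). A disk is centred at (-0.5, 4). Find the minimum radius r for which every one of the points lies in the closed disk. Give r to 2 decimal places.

9.66

The required radius is the distance from (-0.5, 4) to the farthest point.
Squared distances: 0.25, 11.25, 27.25, 93.25, 7.25.
Maximum is 93.25, attained at (-4, -5).
r = √(93.25) ≈ 9.66.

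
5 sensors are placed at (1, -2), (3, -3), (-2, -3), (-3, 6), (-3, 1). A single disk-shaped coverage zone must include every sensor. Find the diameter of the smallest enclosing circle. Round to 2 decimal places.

By Welzl's lemma the MEC is supported by two points (diametrically opposite) or three points (on a circumcircle).
The farthest pair is (3, -3)–(-3, 6) with squared distance 117. The circle on this segment as diameter has centre (0, 1.5) and r² = 117/4 = 29.25.
Check (1, -2): distance² to centre = 13.25 ≤ 29.25, so it lies inside.
All remaining points lie in this disk, and no smaller disk contains both endpoints, so this is the minimum enclosing circle.
Diameter = 2r = 2√(29.25) ≈ 10.82.

10.82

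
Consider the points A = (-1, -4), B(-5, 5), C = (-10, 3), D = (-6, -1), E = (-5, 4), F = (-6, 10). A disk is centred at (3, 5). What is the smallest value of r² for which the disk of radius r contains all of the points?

The required radius is the distance from (3, 5) to the farthest point.
Squared distances: 97, 64, 173, 117, 65, 106.
Maximum is 173, attained at C.

173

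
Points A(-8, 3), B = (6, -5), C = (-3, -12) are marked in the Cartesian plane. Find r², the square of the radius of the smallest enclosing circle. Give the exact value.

21125/289

Side lengths²: AB² = 260, AC² = 250, BC² = 130.
Since AB² = 260 < 250 + 130 = 380, the triangle is acute, so the smallest enclosing circle is the circumcircle.
Circumcentre = (-41/17, -59/17), r² = 21125/289.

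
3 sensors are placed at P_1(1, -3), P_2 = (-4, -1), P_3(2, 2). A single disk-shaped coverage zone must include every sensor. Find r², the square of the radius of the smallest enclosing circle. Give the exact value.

1885/162

Side lengths²: P_1P_2² = 29, P_1P_3² = 26, P_2P_3² = 45.
Since P_2P_3² = 45 < 29 + 26 = 55, the triangle is acute, so the smallest enclosing circle is the circumcircle.
Circumcentre = (-13/18, -1/18), r² = 1885/162.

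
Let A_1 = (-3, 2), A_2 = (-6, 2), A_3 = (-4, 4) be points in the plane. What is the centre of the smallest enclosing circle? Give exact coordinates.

(-4.5, 2.5)

Side lengths²: A_1A_2² = 9, A_1A_3² = 5, A_2A_3² = 8.
Since A_1A_2² = 9 < 8 + 5 = 13, the triangle is acute, so the smallest enclosing circle is the circumcircle.
Circumcentre = (-4.5, 2.5), r² = 2.5.
Centre = (-4.5, 2.5).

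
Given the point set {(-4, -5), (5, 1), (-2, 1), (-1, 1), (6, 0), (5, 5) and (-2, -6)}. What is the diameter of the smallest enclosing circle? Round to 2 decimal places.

By Welzl's lemma the MEC is supported by two points (diametrically opposite) or three points (on a circumcircle).
The farthest pair is (-4, -5)–(5, 5) with squared distance 181. The circle on this segment as diameter has centre (0.5, 0) and r² = 181/4 = 45.25.
Check (5, 1): distance² to centre = 21.25 ≤ 45.25, so it lies inside.
All remaining points lie in this disk, and no smaller disk contains both endpoints, so this is the minimum enclosing circle.
Diameter = 2r = 2√(45.25) ≈ 13.45.

13.45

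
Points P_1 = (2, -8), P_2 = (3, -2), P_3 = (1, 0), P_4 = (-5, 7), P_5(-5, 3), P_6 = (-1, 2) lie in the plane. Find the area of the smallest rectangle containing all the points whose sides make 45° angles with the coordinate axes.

88

In coordinates u = x + y, v = x − y the rectangle is axis-aligned; the map (x,y)→(u,v) scales areas by 2.
u-values: -6, 1, 1, 2, -2, 1; range = 2 − (-6) = 8.
v-values: 10, 5, 1, -12, -8, -3; range = 10 − (-12) = 22.
Area = (8 × 22) / 2 = 88.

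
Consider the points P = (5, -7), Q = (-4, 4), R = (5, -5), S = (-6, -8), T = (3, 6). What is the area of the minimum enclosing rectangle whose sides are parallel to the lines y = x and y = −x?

230

In coordinates u = x + y, v = x − y the rectangle is axis-aligned; the map (x,y)→(u,v) scales areas by 2.
u-values: -2, 0, 0, -14, 9; range = 9 − (-14) = 23.
v-values: 12, -8, 10, 2, -3; range = 12 − (-8) = 20.
Area = (23 × 20) / 2 = 230.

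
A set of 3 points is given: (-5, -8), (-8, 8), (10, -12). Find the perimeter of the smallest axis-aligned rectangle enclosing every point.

Width = max x − min x = 10 − (-8) = 18.
Height = max y − min y = 8 − (-12) = 20.
Perimeter = 2(18 + 20) = 76.

76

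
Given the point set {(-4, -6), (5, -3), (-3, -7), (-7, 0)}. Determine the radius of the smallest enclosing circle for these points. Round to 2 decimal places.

6.18

The minimum enclosing circle of a finite set is fixed by two of the points (as a diameter) or three (as a circumcircle).
The farthest pair is (5, -3)–(-7, 0) with squared distance 153. The circle on this segment as diameter has centre (-1, -1.5) and r² = 153/4 = 38.25.
Check (-4, -6): distance² to centre = 29.25 ≤ 38.25, so it lies inside.
All remaining points lie in this disk, and no smaller disk contains both endpoints, so this is the minimum enclosing circle.
r = √(38.25) ≈ 6.18.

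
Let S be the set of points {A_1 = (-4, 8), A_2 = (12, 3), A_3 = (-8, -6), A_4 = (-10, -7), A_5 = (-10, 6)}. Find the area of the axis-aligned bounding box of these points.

x ranges over [-10, 12], width 22.
y ranges over [-7, 8], height 15.
Area = 22 × 15 = 330.

330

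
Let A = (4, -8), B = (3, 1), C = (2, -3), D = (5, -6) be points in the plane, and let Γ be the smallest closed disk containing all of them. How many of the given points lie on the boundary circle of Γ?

2

By Welzl's lemma the MEC is supported by two points (diametrically opposite) or three points (on a circumcircle).
The farthest pair is A–B with squared distance 82. The circle on this segment as diameter has centre (3.5, -3.5) and r² = 82/4 = 20.5.
Check C: distance² to centre = 2.5 ≤ 20.5, so it lies inside.
All remaining points lie in this disk, and no smaller disk contains both endpoints, so this is the minimum enclosing circle.
The points at distance exactly r from the centre are A, B — 2 points.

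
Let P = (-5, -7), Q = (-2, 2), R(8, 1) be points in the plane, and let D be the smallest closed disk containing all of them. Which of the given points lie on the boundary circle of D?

Side lengths²: PQ² = 90, PR² = 233, QR² = 101.
Since PR² = 233 ≥ 101 + 90 = 191, the angle opposite PR is not acute, so the smallest enclosing circle has PR as diameter.
Centre = midpoint of PR = (1.5, -3), r² = 233/4 = 58.25.
The points at distance exactly r from the centre are P, R — 2 points.

P, R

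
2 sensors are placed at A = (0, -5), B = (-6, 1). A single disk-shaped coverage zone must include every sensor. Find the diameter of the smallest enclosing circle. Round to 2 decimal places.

8.49

The smallest circle enclosing two points has them as diameter endpoints.
Centre = midpoint = (-3, -2); r² = |AB|²/4 = 72/4 = 18.
Diameter = 2r = 2√18 ≈ 8.49.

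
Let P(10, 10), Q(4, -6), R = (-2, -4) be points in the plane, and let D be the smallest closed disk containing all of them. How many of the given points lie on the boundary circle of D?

Side lengths²: PQ² = 292, PR² = 340, QR² = 40.
Since PR² = 340 ≥ 292 + 40 = 332, the angle opposite PR is not acute, so the smallest enclosing circle has PR as diameter.
Centre = midpoint of PR = (4, 3), r² = 340/4 = 85.
The points at distance exactly r from the centre are P, R — 2 points.

2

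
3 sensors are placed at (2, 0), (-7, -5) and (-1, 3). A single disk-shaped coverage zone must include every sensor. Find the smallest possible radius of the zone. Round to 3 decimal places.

Call the three points A, B, C in the order given.
Side lengths²: AB² = 106, AC² = 18, BC² = 100.
Since AB² = 106 < 100 + 18 = 118, the triangle is acute, so the smallest enclosing circle is the circumcircle.
Circumcentre = (-20/7, -13/7), r² = 1325/49.
r = √(1325/49) ≈ 5.200.

5.200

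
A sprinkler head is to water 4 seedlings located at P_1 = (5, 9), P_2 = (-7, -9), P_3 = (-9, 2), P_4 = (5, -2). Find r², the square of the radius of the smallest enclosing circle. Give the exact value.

117

The minimum enclosing circle of a finite set is fixed by two of the points (as a diameter) or three (as a circumcircle).
The farthest pair is P_1–P_2 with squared distance 468. The circle on this segment as diameter has centre (-1, 0) and r² = 468/4 = 117.
Check P_3: distance² to centre = 68 ≤ 117, so it lies inside.
All remaining points lie in this disk, and no smaller disk contains both endpoints, so this is the minimum enclosing circle.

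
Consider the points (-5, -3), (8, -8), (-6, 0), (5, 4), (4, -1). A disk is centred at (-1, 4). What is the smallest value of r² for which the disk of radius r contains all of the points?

225

The required radius is the distance from (-1, 4) to the farthest point.
Squared distances: 65, 225, 41, 36, 50.
Maximum is 225, attained at (8, -8).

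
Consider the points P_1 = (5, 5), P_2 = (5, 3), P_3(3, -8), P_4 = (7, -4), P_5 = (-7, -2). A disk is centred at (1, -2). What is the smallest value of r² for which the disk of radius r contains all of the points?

65

The required radius is the distance from (1, -2) to the farthest point.
Squared distances: 65, 41, 40, 40, 64.
Maximum is 65, attained at P_1.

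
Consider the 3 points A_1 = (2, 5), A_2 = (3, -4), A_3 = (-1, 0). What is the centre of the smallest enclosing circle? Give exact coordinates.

(2.5, 0.5)

Side lengths²: A_1A_2² = 82, A_1A_3² = 34, A_2A_3² = 32.
Since A_1A_2² = 82 ≥ 34 + 32 = 66, the angle opposite A_1A_2 is not acute, so the smallest enclosing circle has A_1A_2 as diameter.
Centre = midpoint of A_1A_2 = (2.5, 0.5), r² = 82/4 = 20.5.
Centre = (2.5, 0.5).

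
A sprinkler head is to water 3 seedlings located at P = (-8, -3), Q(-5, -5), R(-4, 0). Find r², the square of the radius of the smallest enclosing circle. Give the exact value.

4225/578

Side lengths²: PQ² = 13, PR² = 25, QR² = 26.
Since QR² = 26 < 25 + 13 = 38, the triangle is acute, so the smallest enclosing circle is the circumcircle.
Circumcentre = (-183/34, -79/34), r² = 4225/578.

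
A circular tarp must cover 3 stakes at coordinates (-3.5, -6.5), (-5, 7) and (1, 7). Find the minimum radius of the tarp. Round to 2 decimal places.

Call the three points A, B, C in the order given.
Side lengths²: AB² = 184.5, AC² = 202.5, BC² = 36.
Since AC² = 202.5 < 184.5 + 36 = 220.5, the triangle is acute, so the smallest enclosing circle is the circumcircle.
Circumcentre = (-2, 0.5), r² = 51.25.
r = √(51.25) ≈ 7.16.

7.16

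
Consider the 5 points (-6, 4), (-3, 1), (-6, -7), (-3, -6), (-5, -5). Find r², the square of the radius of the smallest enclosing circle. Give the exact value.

The minimum enclosing circle of a finite set is fixed by two of the points (as a diameter) or three (as a circumcircle).
The farthest pair is (-6, 4)–(-6, -7) with squared distance 121. The circle on this segment as diameter has centre (-6, -1.5) and r² = 121/4 = 30.25.
Check (-3, 1): distance² to centre = 15.25 ≤ 30.25, so it lies inside.
All remaining points lie in this disk, and no smaller disk contains both endpoints, so this is the minimum enclosing circle.

30.25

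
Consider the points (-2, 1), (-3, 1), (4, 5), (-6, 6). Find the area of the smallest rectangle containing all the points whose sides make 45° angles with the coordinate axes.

60.5

In coordinates u = x + y, v = x − y the rectangle is axis-aligned; the map (x,y)→(u,v) scales areas by 2.
u-values: -1, -2, 9, 0; range = 9 − (-2) = 11.
v-values: -3, -4, -1, -12; range = -1 − (-12) = 11.
Area = (11 × 11) / 2 = 60.5.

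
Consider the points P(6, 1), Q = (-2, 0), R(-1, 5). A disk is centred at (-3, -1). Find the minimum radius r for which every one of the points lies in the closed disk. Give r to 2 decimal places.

9.22

The required radius is the distance from (-3, -1) to the farthest point.
Squared distances: 85, 2, 40.
Maximum is 85, attained at P.
r = √85 ≈ 9.22.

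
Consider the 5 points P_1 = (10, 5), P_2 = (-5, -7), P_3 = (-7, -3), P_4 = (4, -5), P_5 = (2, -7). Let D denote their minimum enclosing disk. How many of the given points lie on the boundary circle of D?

By Welzl's lemma the MEC is supported by two points (diametrically opposite) or three points (on a circumcircle).
The minimum enclosing circle is determined by three boundary points: P_1, P_2, P_3.
Their circumcentre is (33/14, -23/28) with r² = 72365/784.
The farthest remaining point P_5 is at distance² 30029/784 ≤ 72365/784.
The points at distance exactly r from the centre are P_1, P_2, P_3 — 3 points.

3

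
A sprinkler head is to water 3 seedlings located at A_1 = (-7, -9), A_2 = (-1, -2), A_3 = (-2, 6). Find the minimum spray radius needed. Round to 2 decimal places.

Side lengths²: A_1A_2² = 85, A_1A_3² = 250, A_2A_3² = 65.
Since A_1A_3² = 250 ≥ 85 + 65 = 150, the angle opposite A_1A_3 is not acute, so the smallest enclosing circle has A_1A_3 as diameter.
Centre = midpoint of A_1A_3 = (-4.5, -1.5), r² = 250/4 = 62.5.
r = √(62.5) ≈ 7.91.

7.91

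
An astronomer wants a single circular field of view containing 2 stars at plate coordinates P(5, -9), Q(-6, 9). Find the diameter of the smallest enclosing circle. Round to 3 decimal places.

21.095

The smallest circle enclosing two points has them as diameter endpoints.
Centre = midpoint = (-0.5, 0); r² = |PQ|²/4 = 445/4 = 111.25.
Diameter = 2r = 2√(111.25) ≈ 21.095.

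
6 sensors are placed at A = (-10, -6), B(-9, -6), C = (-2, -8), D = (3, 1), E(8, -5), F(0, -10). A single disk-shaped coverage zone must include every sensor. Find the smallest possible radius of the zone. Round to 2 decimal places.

By Welzl's lemma the MEC is supported by two points (diametrically opposite) or three points (on a circumcircle).
The farthest pair is A–E with squared distance 325. The circle on this segment as diameter has centre (-1, -5.5) and r² = 325/4 = 81.25.
Check B: distance² to centre = 64.25 ≤ 81.25, so it lies inside.
All remaining points lie in this disk, and no smaller disk contains both endpoints, so this is the minimum enclosing circle.
r = √(81.25) ≈ 9.01.

9.01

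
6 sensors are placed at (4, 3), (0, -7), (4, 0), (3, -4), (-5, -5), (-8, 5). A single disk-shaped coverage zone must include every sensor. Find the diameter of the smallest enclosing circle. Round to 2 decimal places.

14.76

The minimum enclosing circle of a finite set is fixed by two of the points (as a diameter) or three (as a circumcircle).
The minimum enclosing circle is determined by three boundary points: (4, 3), (0, -7), (-8, 5).
Their circumcentre is (-2.6875, -0.125) with r² = 54.48828125.
The farthest remaining point (3, -4) is at distance² 47.36328125 ≤ 54.48828125.
Diameter = 2r = 2√(54.48828125) ≈ 14.76.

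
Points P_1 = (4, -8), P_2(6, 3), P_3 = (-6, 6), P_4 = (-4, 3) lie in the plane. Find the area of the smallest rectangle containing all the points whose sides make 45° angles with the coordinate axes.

In coordinates u = x + y, v = x − y the rectangle is axis-aligned; the map (x,y)→(u,v) scales areas by 2.
u-values: -4, 9, 0, -1; range = 9 − (-4) = 13.
v-values: 12, 3, -12, -7; range = 12 − (-12) = 24.
Area = (13 × 24) / 2 = 156.

156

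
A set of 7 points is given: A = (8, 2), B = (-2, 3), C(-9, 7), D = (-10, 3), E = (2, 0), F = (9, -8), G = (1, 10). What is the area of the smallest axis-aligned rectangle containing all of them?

342

x ranges over [-10, 9], width 19.
y ranges over [-8, 10], height 18.
Area = 19 × 18 = 342.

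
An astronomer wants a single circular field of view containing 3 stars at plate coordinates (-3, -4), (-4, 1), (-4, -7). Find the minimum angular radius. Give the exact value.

4

Call the three points A, B, C in the order given.
Side lengths²: AB² = 26, AC² = 10, BC² = 64.
Since BC² = 64 ≥ 26 + 10 = 36, the angle opposite BC is not acute, so the smallest enclosing circle has BC as diameter.
Centre = midpoint of BC = (-4, -3), r² = 64/4 = 16.
r = √16 = 4.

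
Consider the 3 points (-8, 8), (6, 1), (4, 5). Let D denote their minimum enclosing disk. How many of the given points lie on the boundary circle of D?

2

Call the three points A, B, C in the order given.
Side lengths²: AB² = 245, AC² = 153, BC² = 20.
Since AB² = 245 ≥ 153 + 20 = 173, the angle opposite AB is not acute, so the smallest enclosing circle has AB as diameter.
Centre = midpoint of AB = (-1, 4.5), r² = 245/4 = 61.25.
The points at distance exactly r from the centre are (-8, 8), (6, 1) — 2 points.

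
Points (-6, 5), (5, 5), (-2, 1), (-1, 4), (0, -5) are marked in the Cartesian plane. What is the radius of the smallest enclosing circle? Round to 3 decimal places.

By Welzl's lemma the MEC is supported by two points (diametrically opposite) or three points (on a circumcircle).
The minimum enclosing circle is determined by three boundary points: (-6, 5), (5, 5), (0, -5).
Their circumcentre is (-0.5, 1.5) with r² = 42.5.
The farthest remaining point (-1, 4) is at distance² 6.5 ≤ 42.5.
r = √(42.5) ≈ 6.519.

6.519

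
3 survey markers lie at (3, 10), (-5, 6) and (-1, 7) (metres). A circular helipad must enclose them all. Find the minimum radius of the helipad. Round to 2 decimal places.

Call the three points A, B, C in the order given.
Side lengths²: AB² = 80, AC² = 25, BC² = 17.
Since AB² = 80 ≥ 25 + 17 = 42, the angle opposite AB is not acute, so the smallest enclosing circle has AB as diameter.
Centre = midpoint of AB = (-1, 8), r² = 80/4 = 20.
r = √20 ≈ 4.47.

4.47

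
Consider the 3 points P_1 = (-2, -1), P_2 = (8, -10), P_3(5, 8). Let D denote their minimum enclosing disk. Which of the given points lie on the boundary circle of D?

Side lengths²: P_1P_2² = 181, P_1P_3² = 130, P_2P_3² = 333.
Since P_2P_3² = 333 ≥ 181 + 130 = 311, the angle opposite P_2P_3 is not acute, so the smallest enclosing circle has P_2P_3 as diameter.
Centre = midpoint of P_2P_3 = (6.5, -1), r² = 333/4 = 83.25.
The points at distance exactly r from the centre are P_2, P_3 — 2 points.

P_2, P_3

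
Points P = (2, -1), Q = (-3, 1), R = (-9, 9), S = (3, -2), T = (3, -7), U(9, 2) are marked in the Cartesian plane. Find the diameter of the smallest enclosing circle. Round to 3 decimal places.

20.481

By Welzl's lemma the MEC is supported by two points (diametrically opposite) or three points (on a circumcircle).
The minimum enclosing circle is determined by three boundary points: R, T, U.
Their circumcentre is (-21/17, 79/34) with r² = 121225/1156.
The farthest remaining point S is at distance² 42345/1156 ≤ 121225/1156.
Diameter = 2r = 2√(121225/1156) ≈ 20.481.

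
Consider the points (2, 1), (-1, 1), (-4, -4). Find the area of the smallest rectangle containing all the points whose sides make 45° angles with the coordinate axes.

16.5

In coordinates u = x + y, v = x − y the rectangle is axis-aligned; the map (x,y)→(u,v) scales areas by 2.
u-values: 3, 0, -8; range = 3 − (-8) = 11.
v-values: 1, -2, 0; range = 1 − (-2) = 3.
Area = (11 × 3) / 2 = 16.5.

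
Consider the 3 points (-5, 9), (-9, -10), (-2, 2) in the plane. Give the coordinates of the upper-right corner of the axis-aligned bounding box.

x-range [-9, -2], y-range [-10, 9].
The upper-right corner is (-2, 9).

(-2, 9)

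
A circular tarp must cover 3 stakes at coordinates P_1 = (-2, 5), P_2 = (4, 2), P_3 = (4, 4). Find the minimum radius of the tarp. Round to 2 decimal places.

3.35

Side lengths²: P_1P_2² = 45, P_1P_3² = 37, P_2P_3² = 4.
Since P_1P_2² = 45 ≥ 37 + 4 = 41, the angle opposite P_1P_2 is not acute, so the smallest enclosing circle has P_1P_2 as diameter.
Centre = midpoint of P_1P_2 = (1, 3.5), r² = 45/4 = 11.25.
r = √(11.25) ≈ 3.35.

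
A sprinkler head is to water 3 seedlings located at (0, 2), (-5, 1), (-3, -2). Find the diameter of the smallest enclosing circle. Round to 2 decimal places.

5.41

Call the three points A, B, C in the order given.
Side lengths²: AB² = 26, AC² = 25, BC² = 13.
Since AB² = 26 < 25 + 13 = 38, the triangle is acute, so the smallest enclosing circle is the circumcircle.
Circumcentre = (-79/34, 21/34), r² = 4225/578.
Diameter = 2r = 2√(4225/578) ≈ 5.41.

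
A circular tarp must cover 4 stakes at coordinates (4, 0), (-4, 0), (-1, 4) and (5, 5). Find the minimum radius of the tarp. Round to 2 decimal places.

5.15

The farthest pair is (-4, 0)–(5, 5) with squared distance 106. The circle on this segment as diameter has centre (0.5, 2.5) and r² = 106/4 = 26.5.
Check (4, 0): distance² to centre = 18.5 ≤ 26.5, so it lies inside.
All remaining points lie in this disk, and no smaller disk contains both endpoints, so this is the minimum enclosing circle.
r = √(26.5) ≈ 5.15.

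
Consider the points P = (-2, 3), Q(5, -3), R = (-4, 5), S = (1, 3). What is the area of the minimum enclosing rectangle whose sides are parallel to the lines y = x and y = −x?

In coordinates u = x + y, v = x − y the rectangle is axis-aligned; the map (x,y)→(u,v) scales areas by 2.
u-values: 1, 2, 1, 4; range = 4 − 1 = 3.
v-values: -5, 8, -9, -2; range = 8 − (-9) = 17.
Area = (3 × 17) / 2 = 25.5.

25.5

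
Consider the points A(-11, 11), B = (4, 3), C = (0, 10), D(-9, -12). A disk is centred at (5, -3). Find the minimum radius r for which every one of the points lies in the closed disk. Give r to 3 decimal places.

The required radius is the distance from (5, -3) to the farthest point.
Squared distances: 452, 37, 194, 277.
Maximum is 452, attained at A.
r = √452 ≈ 21.260.

21.260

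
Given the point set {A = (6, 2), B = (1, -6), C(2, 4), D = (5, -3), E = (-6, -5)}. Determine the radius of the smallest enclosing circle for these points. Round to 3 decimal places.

6.946

A smallest enclosing disk is always determined by at most three of the input points on its boundary.
The farthest pair is A–E with squared distance 193. The circle on this segment as diameter has centre (0, -1.5) and r² = 193/4 = 48.25.
Check B: distance² to centre = 21.25 ≤ 48.25, so it lies inside.
All remaining points lie in this disk, and no smaller disk contains both endpoints, so this is the minimum enclosing circle.
r = √(48.25) ≈ 6.946.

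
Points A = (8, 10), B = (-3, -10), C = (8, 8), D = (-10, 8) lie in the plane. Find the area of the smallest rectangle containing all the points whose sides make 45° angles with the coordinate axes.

In coordinates u = x + y, v = x − y the rectangle is axis-aligned; the map (x,y)→(u,v) scales areas by 2.
u-values: 18, -13, 16, -2; range = 18 − (-13) = 31.
v-values: -2, 7, 0, -18; range = 7 − (-18) = 25.
Area = (31 × 25) / 2 = 387.5.

387.5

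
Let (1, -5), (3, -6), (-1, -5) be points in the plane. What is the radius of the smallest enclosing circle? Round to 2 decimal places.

2.06

Call the three points A, B, C in the order given.
Side lengths²: AB² = 5, AC² = 4, BC² = 17.
Since BC² = 17 ≥ 5 + 4 = 9, the angle opposite BC is not acute, so the smallest enclosing circle has BC as diameter.
Centre = midpoint of BC = (1, -5.5), r² = 17/4 = 4.25.
r = √(4.25) ≈ 2.06.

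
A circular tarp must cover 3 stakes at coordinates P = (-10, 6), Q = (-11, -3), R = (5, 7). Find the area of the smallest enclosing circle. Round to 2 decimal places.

Side lengths²: PQ² = 82, PR² = 226, QR² = 356.
Since QR² = 356 ≥ 226 + 82 = 308, the angle opposite QR is not acute, so the smallest enclosing circle has QR as diameter.
Centre = midpoint of QR = (-3, 2), r² = 356/4 = 89.
Area = π·r² = π·89 ≈ 279.60.

279.60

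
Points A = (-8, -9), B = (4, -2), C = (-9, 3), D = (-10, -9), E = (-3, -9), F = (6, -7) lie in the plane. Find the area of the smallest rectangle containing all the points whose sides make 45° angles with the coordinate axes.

In coordinates u = x + y, v = x − y the rectangle is axis-aligned; the map (x,y)→(u,v) scales areas by 2.
u-values: -17, 2, -6, -19, -12, -1; range = 2 − (-19) = 21.
v-values: 1, 6, -12, -1, 6, 13; range = 13 − (-12) = 25.
Area = (21 × 25) / 2 = 262.5.

262.5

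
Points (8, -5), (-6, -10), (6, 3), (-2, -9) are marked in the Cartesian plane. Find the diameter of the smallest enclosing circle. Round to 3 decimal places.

17.692

A smallest enclosing disk is always determined by at most three of the input points on its boundary.
The farthest pair is (-6, -10)–(6, 3) with squared distance 313. The circle on this segment as diameter has centre (0, -3.5) and r² = 313/4 = 78.25.
Check (8, -5): distance² to centre = 66.25 ≤ 78.25, so it lies inside.
All remaining points lie in this disk, and no smaller disk contains both endpoints, so this is the minimum enclosing circle.
Diameter = 2r = 2√(78.25) ≈ 17.692.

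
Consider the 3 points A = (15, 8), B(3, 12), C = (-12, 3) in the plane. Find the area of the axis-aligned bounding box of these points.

243

x ranges over [-12, 15], width 27.
y ranges over [3, 12], height 9.
Area = 27 × 9 = 243.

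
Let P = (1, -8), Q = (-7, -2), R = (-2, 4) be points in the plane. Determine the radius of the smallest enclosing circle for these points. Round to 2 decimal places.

6.19

Side lengths²: PQ² = 100, PR² = 153, QR² = 61.
Since PR² = 153 < 100 + 61 = 161, the triangle is acute, so the smallest enclosing circle is the circumcircle.
Circumcentre = (-21/26, -27/13), r² = 25925/676.
r = √(25925/676) ≈ 6.19.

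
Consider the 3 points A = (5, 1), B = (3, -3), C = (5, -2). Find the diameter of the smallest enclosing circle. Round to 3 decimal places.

4.472

Side lengths²: AB² = 20, AC² = 9, BC² = 5.
Since AB² = 20 ≥ 9 + 5 = 14, the angle opposite AB is not acute, so the smallest enclosing circle has AB as diameter.
Centre = midpoint of AB = (4, -1), r² = 20/4 = 5.
Diameter = 2r = 2√5 ≈ 4.472.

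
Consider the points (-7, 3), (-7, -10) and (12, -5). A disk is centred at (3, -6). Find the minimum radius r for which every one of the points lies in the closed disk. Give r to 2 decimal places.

The required radius is the distance from (3, -6) to the farthest point.
Squared distances: 181, 116, 82.
Maximum is 181, attained at (-7, 3).
r = √181 ≈ 13.45.

13.45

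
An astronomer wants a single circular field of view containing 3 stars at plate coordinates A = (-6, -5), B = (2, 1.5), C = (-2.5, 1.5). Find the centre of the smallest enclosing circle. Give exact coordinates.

Side lengths²: AB² = 106.25, AC² = 54.5, BC² = 20.25.
Since AB² = 106.25 ≥ 54.5 + 20.25 = 74.75, the angle opposite AB is not acute, so the smallest enclosing circle has AB as diameter.
Centre = midpoint of AB = (-2, -1.75), r² = 106.25/4 = 26.5625.
Centre = (-2, -1.75).

(-2, -1.75)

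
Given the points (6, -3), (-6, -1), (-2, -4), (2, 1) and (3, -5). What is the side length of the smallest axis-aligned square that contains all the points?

12

The bounding box has width 12 and height 6.
An axis-aligned square enclosing the set must have side ≥ max(width, height).
So the minimum side is max(12, 6) = 12.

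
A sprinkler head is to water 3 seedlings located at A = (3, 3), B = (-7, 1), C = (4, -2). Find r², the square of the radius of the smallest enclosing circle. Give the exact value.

Side lengths²: AB² = 104, AC² = 26, BC² = 130.
Since BC² = 130 ≥ 104 + 26 = 130, the angle opposite BC is not acute, so the smallest enclosing circle has BC as diameter.
Centre = midpoint of BC = (-1.5, -0.5), r² = 130/4 = 32.5.

32.5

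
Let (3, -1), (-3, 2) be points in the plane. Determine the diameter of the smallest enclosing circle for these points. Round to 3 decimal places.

The smallest circle enclosing two points has them as diameter endpoints.
Centre = midpoint = (0, 0.5); r² = |(3, -1)−(-3, 2)|²/4 = 45/4 = 11.25.
Diameter = 2r = 2√(11.25) ≈ 6.708.

6.708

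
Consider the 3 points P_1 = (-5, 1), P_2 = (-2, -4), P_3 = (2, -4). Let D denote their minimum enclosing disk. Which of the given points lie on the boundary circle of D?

P_1, P_3

Side lengths²: P_1P_2² = 34, P_1P_3² = 74, P_2P_3² = 16.
Since P_1P_3² = 74 ≥ 34 + 16 = 50, the angle opposite P_1P_3 is not acute, so the smallest enclosing circle has P_1P_3 as diameter.
Centre = midpoint of P_1P_3 = (-1.5, -1.5), r² = 74/4 = 18.5.
The points at distance exactly r from the centre are P_1, P_3 — 2 points.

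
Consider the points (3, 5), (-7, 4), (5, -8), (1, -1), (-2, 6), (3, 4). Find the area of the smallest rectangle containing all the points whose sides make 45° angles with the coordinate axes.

132

In coordinates u = x + y, v = x − y the rectangle is axis-aligned; the map (x,y)→(u,v) scales areas by 2.
u-values: 8, -3, -3, 0, 4, 7; range = 8 − (-3) = 11.
v-values: -2, -11, 13, 2, -8, -1; range = 13 − (-11) = 24.
Area = (11 × 24) / 2 = 132.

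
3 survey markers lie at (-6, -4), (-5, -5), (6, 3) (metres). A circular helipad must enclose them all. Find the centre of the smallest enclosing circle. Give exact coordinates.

Call the three points A, B, C in the order given.
Side lengths²: AB² = 2, AC² = 193, BC² = 185.
Since AC² = 193 ≥ 185 + 2 = 187, the angle opposite AC is not acute, so the smallest enclosing circle has AC as diameter.
Centre = midpoint of AC = (0, -0.5), r² = 193/4 = 48.25.
Centre = (0, -0.5).

(0, -0.5)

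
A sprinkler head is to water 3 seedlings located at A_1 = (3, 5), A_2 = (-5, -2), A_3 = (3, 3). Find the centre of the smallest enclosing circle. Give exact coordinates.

Side lengths²: A_1A_2² = 113, A_1A_3² = 4, A_2A_3² = 89.
Since A_1A_2² = 113 ≥ 89 + 4 = 93, the angle opposite A_1A_2 is not acute, so the smallest enclosing circle has A_1A_2 as diameter.
Centre = midpoint of A_1A_2 = (-1, 1.5), r² = 113/4 = 28.25.
Centre = (-1, 1.5).

(-1, 1.5)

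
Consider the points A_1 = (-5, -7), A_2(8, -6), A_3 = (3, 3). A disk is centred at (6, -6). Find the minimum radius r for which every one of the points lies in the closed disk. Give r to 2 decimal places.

The required radius is the distance from (6, -6) to the farthest point.
Squared distances: 122, 4, 90.
Maximum is 122, attained at A_1.
r = √122 ≈ 11.05.

11.05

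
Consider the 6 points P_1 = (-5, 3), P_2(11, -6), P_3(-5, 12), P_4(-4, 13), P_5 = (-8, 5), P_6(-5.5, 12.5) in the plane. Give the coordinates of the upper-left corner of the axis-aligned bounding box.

x-range [-8, 11], y-range [-6, 13].
The upper-left corner is (-8, 13).

(-8, 13)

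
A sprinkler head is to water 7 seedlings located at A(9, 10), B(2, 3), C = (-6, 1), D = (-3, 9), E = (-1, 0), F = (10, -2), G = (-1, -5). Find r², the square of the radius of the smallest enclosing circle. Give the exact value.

13481/162

A smallest enclosing disk is always determined by at most three of the input points on its boundary.
The minimum enclosing circle is determined by three boundary points: A, C, G.
Their circumcentre is (17/6, 59/18) with r² = 13481/162.
The farthest remaining point F is at distance² 12833/162 ≤ 13481/162.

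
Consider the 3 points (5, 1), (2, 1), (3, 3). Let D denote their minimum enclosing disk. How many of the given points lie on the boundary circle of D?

Call the three points A, B, C in the order given.
Side lengths²: AB² = 9, AC² = 8, BC² = 5.
Since AB² = 9 < 8 + 5 = 13, the triangle is acute, so the smallest enclosing circle is the circumcircle.
Circumcentre = (3.5, 1.5), r² = 2.5.
The points at distance exactly r from the centre are (5, 1), (2, 1), (3, 3) — 3 points.

3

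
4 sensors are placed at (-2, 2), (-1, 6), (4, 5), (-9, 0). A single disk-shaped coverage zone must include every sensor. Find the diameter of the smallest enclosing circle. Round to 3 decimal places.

By Welzl's lemma the MEC is supported by two points (diametrically opposite) or three points (on a circumcircle).
The farthest pair is (4, 5)–(-9, 0) with squared distance 194. The circle on this segment as diameter has centre (-2.5, 2.5) and r² = 194/4 = 48.5.
Check (-2, 2): distance² to centre = 0.5 ≤ 48.5, so it lies inside.
All remaining points lie in this disk, and no smaller disk contains both endpoints, so this is the minimum enclosing circle.
Diameter = 2r = 2√(48.5) ≈ 13.928.

13.928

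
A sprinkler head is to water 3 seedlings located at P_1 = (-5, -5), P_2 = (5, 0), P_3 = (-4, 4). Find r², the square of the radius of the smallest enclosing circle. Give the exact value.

19885/578

Side lengths²: P_1P_2² = 125, P_1P_3² = 82, P_2P_3² = 97.
Since P_1P_2² = 125 < 97 + 82 = 179, the triangle is acute, so the smallest enclosing circle is the circumcircle.
Circumcentre = (-27/34, -31/34), r² = 19885/578.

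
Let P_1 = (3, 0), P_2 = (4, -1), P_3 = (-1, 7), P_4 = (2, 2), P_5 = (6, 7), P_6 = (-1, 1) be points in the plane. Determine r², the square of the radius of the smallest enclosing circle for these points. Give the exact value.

23.640625

A smallest enclosing disk is always determined by at most three of the input points on its boundary.
The minimum enclosing circle is determined by three boundary points: P_2, P_3, P_5.
Their circumcentre is (2.5, 3.625) with r² = 23.640625.
The farthest remaining point P_6 is at distance² 19.140625 ≤ 23.640625.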